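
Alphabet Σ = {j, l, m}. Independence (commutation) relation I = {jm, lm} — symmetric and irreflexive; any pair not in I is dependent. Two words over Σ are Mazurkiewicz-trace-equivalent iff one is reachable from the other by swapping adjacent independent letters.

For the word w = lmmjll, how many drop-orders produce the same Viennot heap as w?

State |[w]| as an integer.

15

0(l) covers ∅
1(m) covers ∅
2(m) covers 1:m
3(j) covers 0:l
4(l) covers 3:j
5(l) covers 4:l
floor of heap: 0:l, 1:m
completions by unplaced set U, small U first (add the entries for U minus each lowest piece of U):
  |U|=1: {2}:1  {5}:1
  |U|=2: {1,2}:1  {2,5}:2  {4,5}:1
  |U|=3: {1,2,5}:3  {2,4,5}:3  {3,4,5}:1
  |U|=4: {0,3,4,5}:1  {1,2,4,5}:6  {2,3,4,5}:4
  start at 0(l): 10
  start at 1(m): 5
sum over floor = 15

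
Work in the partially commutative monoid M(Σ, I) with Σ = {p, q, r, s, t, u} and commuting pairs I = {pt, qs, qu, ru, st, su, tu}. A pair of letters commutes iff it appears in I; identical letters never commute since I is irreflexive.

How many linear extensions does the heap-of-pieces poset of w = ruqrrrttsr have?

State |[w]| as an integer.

piece 0:r — minimal
piece 1:u — minimal
piece 2:q rests on {0:r}
piece 3:r rests on {2:q}
piece 4:r rests on {3:r}
piece 5:r rests on {4:r}
piece 6:t rests on {5:r}
piece 7:t rests on {6:t}
piece 8:s rests on {5:r}
piece 9:r rests on {7:t, 8:s}
minimal pieces: {0:r, 1:u}
ways to finish when only these pieces remain (= sum over removing one remaining piece with nothing left below it):
  1 left: {1}→1  {9}→1
  2 left: {1,9}→2  {7,9}→1  {8,9}→1
  3 left: {1,7,9}→3  {1,8,9}→3  {6,7,9}→1  {7,8,9}→2
  4 left: {1,6,7,9}→4  {1,7,8,9}→8  {6,7,8,9}→3
  5 left: {1,6,7,8,9}→15  {5,6,7,8,9}→3
  6 left: {1,5,6,7,8,9}→18  {4,5,6,7,8,9}→3
  7 left: {1,4,5,6,7,8,9}→21  {3,4,5,6,7,8,9}→3
  8 left: {1,3,4,5,6,7,8,9}→24  {2,3,4,5,6,7,8,9}→3
  placing 0:r first → 27 extensions
  placing 1:u first → 3 extensions
total linear extensions = 30

30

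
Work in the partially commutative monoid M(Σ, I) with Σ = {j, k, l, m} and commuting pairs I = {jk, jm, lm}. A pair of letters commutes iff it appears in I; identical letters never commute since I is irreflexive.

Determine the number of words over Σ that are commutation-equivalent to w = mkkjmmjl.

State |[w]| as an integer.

drop 0:m onto floor
drop 1:k onto {0:m}
drop 2:k onto {1:k}
drop 3:j onto floor
drop 4:m onto {2:k}
drop 5:m onto {4:m}
drop 6:j onto {3:j}
drop 7:l onto {2:k, 6:j}
ground layer = {0:m, 3:j}
drop-orders for the pieces not yet dropped (sum over which currently-grounded one goes next):
  1 to go: {5} 1  {7} 1
  2 to go: {4,5} 1  {5,7} 2  {6,7} 1
  3 to go: {3,6,7} 1  {4,5,7} 3  {5,6,7} 3
  4 to go: {2,4,5,7} 3  {3,5,6,7} 4  {4,5,6,7} 6
  5 to go: {1,2,4,5,7} 3  {2,4,5,6,7} 9  {3,4,5,6,7} 10
  6 to go: {0,1,2,4,5,7} 3  {1,2,4,5,6,7} 12  {2,3,4,5,6,7} 19
  if 0:m drops first: 31 orders
  if 3:j drops first: 15 orders
heap linearizations: 46

46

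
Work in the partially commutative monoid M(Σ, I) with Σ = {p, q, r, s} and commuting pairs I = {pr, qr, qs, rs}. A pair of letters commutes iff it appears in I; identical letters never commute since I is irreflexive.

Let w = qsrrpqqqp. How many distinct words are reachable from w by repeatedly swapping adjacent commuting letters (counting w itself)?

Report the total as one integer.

72

0(q) covers ∅
1(s) covers ∅
2(r) covers ∅
3(r) covers 2:r
4(p) covers 0:q, 1:s
5(q) covers 4:p
6(q) covers 5:q
7(q) covers 6:q
8(p) covers 7:q
floor of heap: 0:q, 1:s, 2:r
completions by unplaced set U, small U first (add the entries for U minus each lowest piece of U):
  |U|=1: {3}:1  {8}:1
  |U|=2: {2,3}:1  {3,8}:2  {7,8}:1
  |U|=3: {2,3,8}:3  {3,7,8}:3  {6,7,8}:1
  |U|=4: {2,3,7,8}:6  {3,6,7,8}:4  {5,6,7,8}:1
  |U|=5: {2,3,6,7,8}:10  {3,5,6,7,8}:5  {4,5,6,7,8}:1
  |U|=6: {0,4,5,6,7,8}:1  {1,4,5,6,7,8}:1  {2,3,5,6,7,8}:15  {3,4,5,6,7,8}:6
  |U|=7: {0,1,4,5,6,7,8}:2  {0,3,4,5,6,7,8}:7  {1,3,4,5,6,7,8}:7  {2,3,4,5,6,7,8}:21
  start at 0(q): 28
  start at 1(s): 28
  start at 2(r): 16
sum over floor = 72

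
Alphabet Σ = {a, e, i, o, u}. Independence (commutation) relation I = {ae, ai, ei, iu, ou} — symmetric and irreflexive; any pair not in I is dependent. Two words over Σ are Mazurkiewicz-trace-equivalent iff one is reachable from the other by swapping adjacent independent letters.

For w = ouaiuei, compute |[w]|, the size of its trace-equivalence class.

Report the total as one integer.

25

#0=o has no predecessor
#1=u has no predecessor
#2=a depends on [0:o, 1:u]
#3=i depends on [0:o]
#4=u depends on [2:a]
#5=e depends on [4:u]
#6=i depends on [3:i]
sources: [0:o, 1:u]
N(rest) = Σ N(rest − s) over sources s of rest; N(one piece) = 1:
  size 1 → [5]=1  [6]=1
  size 2 → [3,6]=1  [4,5]=1  [5,6]=2
  size 3 → [2,4,5]=1  [3,5,6]=3  [4,5,6]=3
  size 4 → [1,2,4,5]=1  [2,4,5,6]=4  [3,4,5,6]=6
  size 5 → [1,2,4,5,6]=5  [2,3,4,5,6]=10
  first=0(o) contributes 15
  first=1(u) contributes 10
|[w]| = 25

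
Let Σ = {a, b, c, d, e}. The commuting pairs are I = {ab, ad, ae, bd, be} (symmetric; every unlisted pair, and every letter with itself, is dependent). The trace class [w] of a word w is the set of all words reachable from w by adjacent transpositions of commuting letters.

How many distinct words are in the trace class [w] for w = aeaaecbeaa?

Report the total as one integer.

120

0(a) covers ∅
1(e) covers ∅
2(a) covers 0:a
3(a) covers 2:a
4(e) covers 1:e
5(c) covers 3:a, 4:e
6(b) covers 5:c
7(e) covers 5:c
8(a) covers 5:c
9(a) covers 8:a
floor of heap: 0:a, 1:e
completions by unplaced set U, small U first (add the entries for U minus each lowest piece of U):
  |U|=1: {6}:1  {7}:1  {9}:1
  |U|=2: {6,7}:2  {6,9}:2  {7,9}:2  {8,9}:1
  |U|=3: {6,7,9}:6  {6,8,9}:3  {7,8,9}:3
  |U|=4: {6,7,8,9}:12
  |U|=5: {5,6,7,8,9}:12
  |U|=6: {3,5,6,7,8,9}:12  {4,5,6,7,8,9}:12
  |U|=7: {1,4,5,6,7,8,9}:12  {2,3,5,6,7,8,9}:12  {3,4,5,6,7,8,9}:24
  |U|=8: {0,2,3,5,6,7,8,9}:12  {1,3,4,5,6,7,8,9}:36  {2,3,4,5,6,7,8,9}:36
  start at 0(a): 72
  start at 1(e): 48
sum over floor = 120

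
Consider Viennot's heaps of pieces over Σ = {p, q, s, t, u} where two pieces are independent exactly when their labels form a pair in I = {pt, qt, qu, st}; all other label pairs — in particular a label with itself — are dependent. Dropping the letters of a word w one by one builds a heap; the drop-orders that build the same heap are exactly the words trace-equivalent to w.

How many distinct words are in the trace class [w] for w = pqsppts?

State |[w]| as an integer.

0(p) covers ∅
1(q) covers 0:p
2(s) covers 1:q
3(p) covers 2:s
4(p) covers 3:p
5(t) covers ∅
6(s) covers 4:p
floor of heap: 0:p, 5:t
completions by unplaced set U, small U first (add the entries for U minus each lowest piece of U):
  |U|=1: {5}:1  {6}:1
  |U|=2: {4,6}:1  {5,6}:2
  |U|=3: {3,4,6}:1  {4,5,6}:3
  |U|=4: {2,3,4,6}:1  {3,4,5,6}:4
  |U|=5: {1,2,3,4,6}:1  {2,3,4,5,6}:5
  start at 0(p): 6
  start at 5(t): 1
sum over floor = 7

7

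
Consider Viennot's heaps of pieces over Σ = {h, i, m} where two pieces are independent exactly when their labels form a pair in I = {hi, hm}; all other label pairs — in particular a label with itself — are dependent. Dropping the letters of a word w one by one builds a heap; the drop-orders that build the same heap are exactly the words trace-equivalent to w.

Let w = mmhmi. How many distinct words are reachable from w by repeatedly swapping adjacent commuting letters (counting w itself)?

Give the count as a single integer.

5

drop 0:m onto floor
drop 1:m onto {0:m}
drop 2:h onto floor
drop 3:m onto {1:m}
drop 4:i onto {3:m}
ground layer = {0:m, 2:h}
drop-orders for the pieces not yet dropped (sum over which currently-grounded one goes next):
  1 to go: {2} 1  {4} 1
  2 to go: {2,4} 2  {3,4} 1
  3 to go: {1,3,4} 1  {2,3,4} 3
  if 0:m drops first: 4 orders
  if 2:h drops first: 1 orders
heap linearizations: 5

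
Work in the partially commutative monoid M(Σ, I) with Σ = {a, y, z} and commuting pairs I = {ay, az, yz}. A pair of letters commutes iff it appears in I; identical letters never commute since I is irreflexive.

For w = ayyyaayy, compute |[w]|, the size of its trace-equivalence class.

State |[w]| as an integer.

56

#0=a has no predecessor
#1=y has no predecessor
#2=y depends on [1:y]
#3=y depends on [2:y]
#4=a depends on [0:a]
#5=a depends on [4:a]
#6=y depends on [3:y]
#7=y depends on [6:y]
sources: [0:a, 1:y]
N(rest) = Σ N(rest − s) over sources s of rest; N(one piece) = 1:
  size 1 → [5]=1  [7]=1
  size 2 → [4,5]=1  [5,7]=2  [6,7]=1
  size 3 → [0,4,5]=1  [3,6,7]=1  [4,5,7]=3  [5,6,7]=3
  size 4 → [0,4,5,7]=4  [2,3,6,7]=1  [3,5,6,7]=4  [4,5,6,7]=6
  size 5 → [0,4,5,6,7]=10  [1,2,3,6,7]=1  [2,3,5,6,7]=5  [3,4,5,6,7]=10
  size 6 → [0,3,4,5,6,7]=20  [1,2,3,5,6,7]=6  [2,3,4,5,6,7]=15
  first=0(a) contributes 21
  first=1(y) contributes 35
|[w]| = 56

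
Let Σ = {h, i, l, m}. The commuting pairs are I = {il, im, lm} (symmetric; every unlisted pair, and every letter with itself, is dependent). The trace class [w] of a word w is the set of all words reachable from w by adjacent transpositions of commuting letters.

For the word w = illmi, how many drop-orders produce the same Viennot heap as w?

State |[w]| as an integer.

30

piece 0:i — minimal
piece 1:l — minimal
piece 2:l rests on {1:l}
piece 3:m — minimal
piece 4:i rests on {0:i}
minimal pieces: {0:i, 1:l, 3:m}
ways to finish when only these pieces remain (= sum over removing one remaining piece with nothing left below it):
  1 left: {2}→1  {3}→1  {4}→1
  2 left: {0,4}→1  {1,2}→1  {2,3}→2  {2,4}→2  {3,4}→2
  3 left: {0,2,4}→3  {0,3,4}→3  {1,2,3}→3  {1,2,4}→3  {2,3,4}→6
  placing 0:i first → 12 extensions
  placing 1:l first → 12 extensions
  placing 3:m first → 6 extensions
total linear extensions = 30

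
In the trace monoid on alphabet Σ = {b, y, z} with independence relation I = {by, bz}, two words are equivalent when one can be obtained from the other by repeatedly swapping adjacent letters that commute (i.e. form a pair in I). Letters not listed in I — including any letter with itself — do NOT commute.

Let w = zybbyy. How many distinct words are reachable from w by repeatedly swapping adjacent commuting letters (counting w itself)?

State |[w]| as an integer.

0(z) covers ∅
1(y) covers 0:z
2(b) covers ∅
3(b) covers 2:b
4(y) covers 1:y
5(y) covers 4:y
floor of heap: 0:z, 2:b
completions by unplaced set U, small U first (add the entries for U minus each lowest piece of U):
  |U|=1: {3}:1  {5}:1
  |U|=2: {2,3}:1  {3,5}:2  {4,5}:1
  |U|=3: {1,4,5}:1  {2,3,5}:3  {3,4,5}:3
  |U|=4: {0,1,4,5}:1  {1,3,4,5}:4  {2,3,4,5}:6
  start at 0(z): 10
  start at 2(b): 5
sum over floor = 15

15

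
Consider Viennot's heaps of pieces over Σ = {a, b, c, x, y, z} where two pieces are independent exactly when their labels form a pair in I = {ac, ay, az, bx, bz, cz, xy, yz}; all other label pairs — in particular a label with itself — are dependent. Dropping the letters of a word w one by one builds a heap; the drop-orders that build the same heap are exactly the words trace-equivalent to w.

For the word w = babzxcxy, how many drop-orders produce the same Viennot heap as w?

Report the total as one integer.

14

0(b) covers ∅
1(a) covers 0:b
2(b) covers 1:a
3(z) covers ∅
4(x) covers 1:a, 3:z
5(c) covers 2:b, 4:x
6(x) covers 5:c
7(y) covers 5:c
floor of heap: 0:b, 3:z
completions by unplaced set U, small U first (add the entries for U minus each lowest piece of U):
  |U|=1: {6}:1  {7}:1
  |U|=2: {6,7}:2
  |U|=3: {5,6,7}:2
  |U|=4: {2,5,6,7}:2  {4,5,6,7}:2
  |U|=5: {2,4,5,6,7}:4  {3,4,5,6,7}:2
  |U|=6: {1,2,4,5,6,7}:4  {2,3,4,5,6,7}:6
  start at 0(b): 10
  start at 3(z): 4
sum over floor = 14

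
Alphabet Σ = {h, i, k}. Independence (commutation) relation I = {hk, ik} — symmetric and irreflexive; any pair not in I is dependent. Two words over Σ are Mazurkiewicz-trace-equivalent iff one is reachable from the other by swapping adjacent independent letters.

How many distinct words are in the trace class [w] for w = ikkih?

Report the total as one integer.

drop 0:i onto floor
drop 1:k onto floor
drop 2:k onto {1:k}
drop 3:i onto {0:i}
drop 4:h onto {3:i}
ground layer = {0:i, 1:k}
drop-orders for the pieces not yet dropped (sum over which currently-grounded one goes next):
  1 to go: {2} 1  {4} 1
  2 to go: {1,2} 1  {2,4} 2  {3,4} 1
  3 to go: {0,3,4} 1  {1,2,4} 3  {2,3,4} 3
  if 0:i drops first: 6 orders
  if 1:k drops first: 4 orders
heap linearizations: 10

10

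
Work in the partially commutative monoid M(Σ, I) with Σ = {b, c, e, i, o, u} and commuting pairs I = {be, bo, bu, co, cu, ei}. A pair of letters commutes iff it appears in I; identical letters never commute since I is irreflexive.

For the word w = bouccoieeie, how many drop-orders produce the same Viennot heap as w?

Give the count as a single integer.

200

drop 0:b onto floor
drop 1:o onto floor
drop 2:u onto {1:o}
drop 3:c onto {0:b}
drop 4:c onto {3:c}
drop 5:o onto {2:u}
drop 6:i onto {4:c, 5:o}
drop 7:e onto {4:c, 5:o}
drop 8:e onto {7:e}
drop 9:i onto {6:i}
drop 10:e onto {8:e}
ground layer = {0:b, 1:o}
drop-orders for the pieces not yet dropped (sum over which currently-grounded one goes next):
  1 to go: {9} 1  {10} 1
  2 to go: {6,9} 1  {8,10} 1  {9,10} 2
  3 to go: {6,9,10} 3  {7,8,10} 1  {8,9,10} 3
  4 to go: {6,8,9,10} 6  {7,8,9,10} 4
  5 to go: {6,7,8,9,10} 10
  6 to go: {4,6,7,8,9,10} 10  {5,6,7,8,9,10} 10
  7 to go: {2,5,6,7,8,9,10} 10  {3,4,6,7,8,9,10} 10  {4,5,6,7,8,9,10} 20
  8 to go: {0,3,4,6,7,8,9,10} 10  {1,2,5,6,7,8,9,10} 10  {2,4,5,6,7,8,9,10} 30  {3,4,5,6,7,8,9,10} 30
  9 to go: {0,3,4,5,6,7,8,9,10} 40  {1,2,4,5,6,7,8,9,10} 40  {2,3,4,5,6,7,8,9,10} 60
  if 0:b drops first: 100 orders
  if 1:o drops first: 100 orders
heap linearizations: 200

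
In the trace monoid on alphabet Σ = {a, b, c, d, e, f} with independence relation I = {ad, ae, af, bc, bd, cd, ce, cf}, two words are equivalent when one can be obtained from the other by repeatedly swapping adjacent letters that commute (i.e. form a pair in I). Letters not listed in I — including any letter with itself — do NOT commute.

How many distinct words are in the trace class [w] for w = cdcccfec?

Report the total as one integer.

0(c) covers ∅
1(d) covers ∅
2(c) covers 0:c
3(c) covers 2:c
4(c) covers 3:c
5(f) covers 1:d
6(e) covers 5:f
7(c) covers 4:c
floor of heap: 0:c, 1:d
completions by unplaced set U, small U first (add the entries for U minus each lowest piece of U):
  |U|=1: {6}:1  {7}:1
  |U|=2: {4,7}:1  {5,6}:1  {6,7}:2
  |U|=3: {1,5,6}:1  {3,4,7}:1  {4,6,7}:3  {5,6,7}:3
  |U|=4: {1,5,6,7}:4  {2,3,4,7}:1  {3,4,6,7}:4  {4,5,6,7}:6
  |U|=5: {0,2,3,4,7}:1  {1,4,5,6,7}:10  {2,3,4,6,7}:5  {3,4,5,6,7}:10
  |U|=6: {0,2,3,4,6,7}:6  {1,3,4,5,6,7}:20  {2,3,4,5,6,7}:15
  start at 0(c): 35
  start at 1(d): 21
sum over floor = 56

56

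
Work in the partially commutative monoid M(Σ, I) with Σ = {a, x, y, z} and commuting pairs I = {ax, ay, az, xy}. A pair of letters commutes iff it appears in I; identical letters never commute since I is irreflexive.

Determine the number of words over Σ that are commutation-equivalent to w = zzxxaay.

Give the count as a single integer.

63

0(z) covers ∅
1(z) covers 0:z
2(x) covers 1:z
3(x) covers 2:x
4(a) covers ∅
5(a) covers 4:a
6(y) covers 1:z
floor of heap: 0:z, 4:a
completions by unplaced set U, small U first (add the entries for U minus each lowest piece of U):
  |U|=1: {3}:1  {5}:1  {6}:1
  |U|=2: {2,3}:1  {3,5}:2  {3,6}:2  {4,5}:1  {5,6}:2
  |U|=3: {2,3,5}:3  {2,3,6}:3  {3,4,5}:3  {3,5,6}:6  {4,5,6}:3
  |U|=4: {1,2,3,6}:3  {2,3,4,5}:6  {2,3,5,6}:12  {3,4,5,6}:12
  |U|=5: {0,1,2,3,6}:3  {1,2,3,5,6}:15  {2,3,4,5,6}:30
  start at 0(z): 45
  start at 4(a): 18
sum over floor = 63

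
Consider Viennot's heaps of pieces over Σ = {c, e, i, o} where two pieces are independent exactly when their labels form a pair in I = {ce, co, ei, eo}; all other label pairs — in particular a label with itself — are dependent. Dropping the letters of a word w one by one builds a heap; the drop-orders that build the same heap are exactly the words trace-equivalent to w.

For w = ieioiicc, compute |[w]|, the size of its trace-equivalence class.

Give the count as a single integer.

#0=i has no predecessor
#1=e has no predecessor
#2=i depends on [0:i]
#3=o depends on [2:i]
#4=i depends on [3:o]
#5=i depends on [4:i]
#6=c depends on [5:i]
#7=c depends on [6:c]
sources: [0:i, 1:e]
N(rest) = Σ N(rest − s) over sources s of rest; N(one piece) = 1:
  size 1 → [1]=1  [7]=1
  size 2 → [1,7]=2  [6,7]=1
  size 3 → [1,6,7]=3  [5,6,7]=1
  size 4 → [1,5,6,7]=4  [4,5,6,7]=1
  size 5 → [1,4,5,6,7]=5  [3,4,5,6,7]=1
  size 6 → [1,3,4,5,6,7]=6  [2,3,4,5,6,7]=1
  first=0(i) contributes 7
  first=1(e) contributes 1
|[w]| = 8

8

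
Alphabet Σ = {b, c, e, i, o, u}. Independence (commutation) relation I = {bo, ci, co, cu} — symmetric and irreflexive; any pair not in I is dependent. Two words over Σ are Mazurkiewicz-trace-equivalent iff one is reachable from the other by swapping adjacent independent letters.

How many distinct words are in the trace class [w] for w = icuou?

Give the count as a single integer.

drop 0:i onto floor
drop 1:c onto floor
drop 2:u onto {0:i}
drop 3:o onto {2:u}
drop 4:u onto {3:o}
ground layer = {0:i, 1:c}
drop-orders for the pieces not yet dropped (sum over which currently-grounded one goes next):
  1 to go: {1} 1  {4} 1
  2 to go: {1,4} 2  {3,4} 1
  3 to go: {1,3,4} 3  {2,3,4} 1
  if 0:i drops first: 4 orders
  if 1:c drops first: 1 orders
heap linearizations: 5

5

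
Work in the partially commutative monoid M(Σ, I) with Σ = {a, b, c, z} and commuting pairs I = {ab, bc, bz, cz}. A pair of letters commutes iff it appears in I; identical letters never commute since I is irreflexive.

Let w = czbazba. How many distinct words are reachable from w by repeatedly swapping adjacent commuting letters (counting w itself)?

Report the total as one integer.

0(c) covers ∅
1(z) covers ∅
2(b) covers ∅
3(a) covers 0:c, 1:z
4(z) covers 3:a
5(b) covers 2:b
6(a) covers 4:z
floor of heap: 0:c, 1:z, 2:b
completions by unplaced set U, small U first (add the entries for U minus each lowest piece of U):
  |U|=1: {5}:1  {6}:1
  |U|=2: {2,5}:1  {4,6}:1  {5,6}:2
  |U|=3: {2,5,6}:3  {3,4,6}:1  {4,5,6}:3
  |U|=4: {0,3,4,6}:1  {1,3,4,6}:1  {2,4,5,6}:6  {3,4,5,6}:4
  |U|=5: {0,1,3,4,6}:2  {0,3,4,5,6}:5  {1,3,4,5,6}:5  {2,3,4,5,6}:10
  start at 0(c): 15
  start at 1(z): 15
  start at 2(b): 12
sum over floor = 42

42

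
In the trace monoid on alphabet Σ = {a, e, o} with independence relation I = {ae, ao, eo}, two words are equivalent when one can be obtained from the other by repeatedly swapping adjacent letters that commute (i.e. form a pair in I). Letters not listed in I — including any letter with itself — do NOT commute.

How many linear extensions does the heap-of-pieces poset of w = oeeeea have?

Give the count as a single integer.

30

#0=o has no predecessor
#1=e has no predecessor
#2=e depends on [1:e]
#3=e depends on [2:e]
#4=e depends on [3:e]
#5=a has no predecessor
sources: [0:o, 1:e, 5:a]
N(rest) = Σ N(rest − s) over sources s of rest; N(one piece) = 1:
  size 1 → [0]=1  [4]=1  [5]=1
  size 2 → [0,4]=2  [0,5]=2  [3,4]=1  [4,5]=2
  size 3 → [0,3,4]=3  [0,4,5]=6  [2,3,4]=1  [3,4,5]=3
  size 4 → [0,2,3,4]=4  [0,3,4,5]=12  [1,2,3,4]=1  [2,3,4,5]=4
  first=0(o) contributes 5
  first=1(e) contributes 20
  first=5(a) contributes 5
|[w]| = 30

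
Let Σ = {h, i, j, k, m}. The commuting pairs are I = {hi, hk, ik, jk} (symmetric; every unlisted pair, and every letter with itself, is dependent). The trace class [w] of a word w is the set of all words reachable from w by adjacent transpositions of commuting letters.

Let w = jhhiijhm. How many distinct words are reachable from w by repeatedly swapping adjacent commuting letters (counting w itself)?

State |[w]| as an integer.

#0=j has no predecessor
#1=h depends on [0:j]
#2=h depends on [1:h]
#3=i depends on [0:j]
#4=i depends on [3:i]
#5=j depends on [2:h, 4:i]
#6=h depends on [5:j]
#7=m depends on [6:h]
sources: [0:j]
N(rest) = Σ N(rest − s) over sources s of rest; N(one piece) = 1:
  size 1 → [7]=1
  size 2 → [6,7]=1
  size 3 → [5,6,7]=1
  size 4 → [2,5,6,7]=1  [4,5,6,7]=1
  size 5 → [1,2,5,6,7]=1  [2,4,5,6,7]=2  [3,4,5,6,7]=1
  size 6 → [1,2,4,5,6,7]=3  [2,3,4,5,6,7]=3
  first=0(j) contributes 6

6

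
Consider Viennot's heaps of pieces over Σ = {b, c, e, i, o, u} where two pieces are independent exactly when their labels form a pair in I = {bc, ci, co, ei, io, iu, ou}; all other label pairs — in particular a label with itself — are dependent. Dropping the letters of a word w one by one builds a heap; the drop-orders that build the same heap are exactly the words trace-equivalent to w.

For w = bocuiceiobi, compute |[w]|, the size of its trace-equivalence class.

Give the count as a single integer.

piece 0:b — minimal
piece 1:o rests on {0:b}
piece 2:c — minimal
piece 3:u rests on {0:b, 2:c}
piece 4:i rests on {0:b}
piece 5:c rests on {3:u}
piece 6:e rests on {1:o, 5:c}
piece 7:i rests on {4:i}
piece 8:o rests on {6:e}
piece 9:b rests on {7:i, 8:o}
piece 10:i rests on {9:b}
minimal pieces: {0:b, 2:c}
ways to finish when only these pieces remain (= sum over removing one remaining piece with nothing left below it):
  1 left: {10}→1
  2 left: {9,10}→1
  3 left: {7,9,10}→1  {8,9,10}→1
  4 left: {4,7,9,10}→1  {6,8,9,10}→1  {7,8,9,10}→2
  5 left: {1,6,8,9,10}→1  {4,7,8,9,10}→3  {5,6,8,9,10}→1  {6,7,8,9,10}→3
  6 left: {1,5,6,8,9,10}→2  {1,6,7,8,9,10}→4  {3,5,6,8,9,10}→1  {4,6,7,8,9,10}→6  {5,6,7,8,9,10}→4
  7 left: {1,3,5,6,8,9,10}→3  {1,4,6,7,8,9,10}→10  {1,5,6,7,8,9,10}→10  {2,3,5,6,8,9,10}→1  {3,5,6,7,8,9,10}→5  {4,5,6,7,8,9,10}→10
  8 left: {1,2,3,5,6,8,9,10}→4  {1,3,5,6,7,8,9,10}→18  {1,4,5,6,7,8,9,10}→30  {2,3,5,6,7,8,9,10}→6  {3,4,5,6,7,8,9,10}→15
  9 left: {1,2,3,5,6,7,8,9,10}→28  {1,3,4,5,6,7,8,9,10}→63  {2,3,4,5,6,7,8,9,10}→21
  placing 0:b first → 112 extensions
  placing 2:c first → 63 extensions
total linear extensions = 175

175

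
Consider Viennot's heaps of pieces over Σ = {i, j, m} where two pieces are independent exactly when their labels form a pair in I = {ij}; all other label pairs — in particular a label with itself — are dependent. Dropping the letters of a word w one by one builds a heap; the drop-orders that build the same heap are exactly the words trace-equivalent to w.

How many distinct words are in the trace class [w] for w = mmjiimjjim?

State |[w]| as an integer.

9

piece 0:m — minimal
piece 1:m rests on {0:m}
piece 2:j rests on {1:m}
piece 3:i rests on {1:m}
piece 4:i rests on {3:i}
piece 5:m rests on {2:j, 4:i}
piece 6:j rests on {5:m}
piece 7:j rests on {6:j}
piece 8:i rests on {5:m}
piece 9:m rests on {7:j, 8:i}
minimal pieces: {0:m}
ways to finish when only these pieces remain (= sum over removing one remaining piece with nothing left below it):
  1 left: {9}→1
  2 left: {7,9}→1  {8,9}→1
  3 left: {6,7,9}→1  {7,8,9}→2
  4 left: {6,7,8,9}→3
  5 left: {5,6,7,8,9}→3
  6 left: {2,5,6,7,8,9}→3  {4,5,6,7,8,9}→3
  7 left: {2,4,5,6,7,8,9}→6  {3,4,5,6,7,8,9}→3
  8 left: {2,3,4,5,6,7,8,9}→9
  placing 0:m first → 9 extensions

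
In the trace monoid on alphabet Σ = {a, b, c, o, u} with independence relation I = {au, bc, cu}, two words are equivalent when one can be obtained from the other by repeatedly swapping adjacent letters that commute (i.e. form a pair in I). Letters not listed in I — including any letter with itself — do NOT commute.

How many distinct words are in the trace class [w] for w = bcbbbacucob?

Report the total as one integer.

drop 0:b onto floor
drop 1:c onto floor
drop 2:b onto {0:b}
drop 3:b onto {2:b}
drop 4:b onto {3:b}
drop 5:a onto {1:c, 4:b}
drop 6:c onto {5:a}
drop 7:u onto {4:b}
drop 8:c onto {6:c}
drop 9:o onto {7:u, 8:c}
drop 10:b onto {9:o}
ground layer = {0:b, 1:c}
drop-orders for the pieces not yet dropped (sum over which currently-grounded one goes next):
  1 to go: {10} 1
  2 to go: {9,10} 1
  3 to go: {7,9,10} 1  {8,9,10} 1
  4 to go: {6,8,9,10} 1  {7,8,9,10} 2
  5 to go: {5,6,8,9,10} 1  {6,7,8,9,10} 3
  6 to go: {1,5,6,8,9,10} 1  {5,6,7,8,9,10} 4
  7 to go: {1,5,6,7,8,9,10} 5  {4,5,6,7,8,9,10} 4
  8 to go: {1,4,5,6,7,8,9,10} 9  {3,4,5,6,7,8,9,10} 4
  9 to go: {1,3,4,5,6,7,8,9,10} 13  {2,3,4,5,6,7,8,9,10} 4
  if 0:b drops first: 17 orders
  if 1:c drops first: 4 orders
heap linearizations: 21

21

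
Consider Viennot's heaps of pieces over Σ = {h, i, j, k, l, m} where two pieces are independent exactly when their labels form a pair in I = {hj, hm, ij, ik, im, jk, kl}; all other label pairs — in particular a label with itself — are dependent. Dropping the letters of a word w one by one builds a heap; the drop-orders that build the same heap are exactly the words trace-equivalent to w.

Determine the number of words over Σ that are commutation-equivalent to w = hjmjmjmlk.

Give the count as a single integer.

14

drop 0:h onto floor
drop 1:j onto floor
drop 2:m onto {1:j}
drop 3:j onto {2:m}
drop 4:m onto {3:j}
drop 5:j onto {4:m}
drop 6:m onto {5:j}
drop 7:l onto {0:h, 6:m}
drop 8:k onto {0:h, 6:m}
ground layer = {0:h, 1:j}
drop-orders for the pieces not yet dropped (sum over which currently-grounded one goes next):
  1 to go: {7} 1  {8} 1
  2 to go: {7,8} 2
  3 to go: {0,7,8} 2  {6,7,8} 2
  4 to go: {0,6,7,8} 4  {5,6,7,8} 2
  5 to go: {0,5,6,7,8} 6  {4,5,6,7,8} 2
  6 to go: {0,4,5,6,7,8} 8  {3,4,5,6,7,8} 2
  7 to go: {0,3,4,5,6,7,8} 10  {2,3,4,5,6,7,8} 2
  if 0:h drops first: 2 orders
  if 1:j drops first: 12 orders
heap linearizations: 14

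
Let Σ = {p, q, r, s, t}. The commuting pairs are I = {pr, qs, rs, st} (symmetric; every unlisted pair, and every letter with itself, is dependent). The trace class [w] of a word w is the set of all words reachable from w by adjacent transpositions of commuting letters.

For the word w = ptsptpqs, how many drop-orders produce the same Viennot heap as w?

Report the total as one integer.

4

drop 0:p onto floor
drop 1:t onto {0:p}
drop 2:s onto {0:p}
drop 3:p onto {1:t, 2:s}
drop 4:t onto {3:p}
drop 5:p onto {4:t}
drop 6:q onto {5:p}
drop 7:s onto {5:p}
ground layer = {0:p}
drop-orders for the pieces not yet dropped (sum over which currently-grounded one goes next):
  1 to go: {6} 1  {7} 1
  2 to go: {6,7} 2
  3 to go: {5,6,7} 2
  4 to go: {4,5,6,7} 2
  5 to go: {3,4,5,6,7} 2
  6 to go: {1,3,4,5,6,7} 2  {2,3,4,5,6,7} 2
  if 0:p drops first: 4 orders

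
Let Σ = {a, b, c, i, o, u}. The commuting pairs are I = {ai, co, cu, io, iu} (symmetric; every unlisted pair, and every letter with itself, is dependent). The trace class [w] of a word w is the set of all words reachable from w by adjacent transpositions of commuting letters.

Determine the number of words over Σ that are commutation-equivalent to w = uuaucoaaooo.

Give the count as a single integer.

piece 0:u — minimal
piece 1:u rests on {0:u}
piece 2:a rests on {1:u}
piece 3:u rests on {2:a}
piece 4:c rests on {2:a}
piece 5:o rests on {3:u}
piece 6:a rests on {4:c, 5:o}
piece 7:a rests on {6:a}
piece 8:o rests on {7:a}
piece 9:o rests on {8:o}
piece 10:o rests on {9:o}
minimal pieces: {0:u}
ways to finish when only these pieces remain (= sum over removing one remaining piece with nothing left below it):
  1 left: {10}→1
  2 left: {9,10}→1
  3 left: {8,9,10}→1
  4 left: {7,8,9,10}→1
  5 left: {6,7,8,9,10}→1
  6 left: {4,6,7,8,9,10}→1  {5,6,7,8,9,10}→1
  7 left: {3,5,6,7,8,9,10}→1  {4,5,6,7,8,9,10}→2
  8 left: {3,4,5,6,7,8,9,10}→3
  9 left: {2,3,4,5,6,7,8,9,10}→3
  placing 0:u first → 3 extensions

3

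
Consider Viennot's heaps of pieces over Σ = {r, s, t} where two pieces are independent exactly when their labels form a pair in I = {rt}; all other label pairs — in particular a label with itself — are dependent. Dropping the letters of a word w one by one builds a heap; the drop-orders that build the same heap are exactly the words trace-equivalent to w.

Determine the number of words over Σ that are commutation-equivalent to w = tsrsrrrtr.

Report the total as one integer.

0(t) covers ∅
1(s) covers 0:t
2(r) covers 1:s
3(s) covers 2:r
4(r) covers 3:s
5(r) covers 4:r
6(r) covers 5:r
7(t) covers 3:s
8(r) covers 6:r
floor of heap: 0:t
completions by unplaced set U, small U first (add the entries for U minus each lowest piece of U):
  |U|=1: {7}:1  {8}:1
  |U|=2: {6,8}:1  {7,8}:2
  |U|=3: {5,6,8}:1  {6,7,8}:3
  |U|=4: {4,5,6,8}:1  {5,6,7,8}:4
  |U|=5: {4,5,6,7,8}:5
  |U|=6: {3,4,5,6,7,8}:5
  |U|=7: {2,3,4,5,6,7,8}:5
  start at 0(t): 5

5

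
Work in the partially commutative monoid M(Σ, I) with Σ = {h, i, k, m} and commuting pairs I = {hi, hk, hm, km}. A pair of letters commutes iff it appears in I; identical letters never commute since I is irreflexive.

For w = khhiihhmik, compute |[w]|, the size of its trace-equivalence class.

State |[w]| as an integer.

0(k) covers ∅
1(h) covers ∅
2(h) covers 1:h
3(i) covers 0:k
4(i) covers 3:i
5(h) covers 2:h
6(h) covers 5:h
7(m) covers 4:i
8(i) covers 7:m
9(k) covers 8:i
floor of heap: 0:k, 1:h
completions by unplaced set U, small U first (add the entries for U minus each lowest piece of U):
  |U|=1: {6}:1  {9}:1
  |U|=2: {5,6}:1  {6,9}:2  {8,9}:1
  |U|=3: {2,5,6}:1  {5,6,9}:3  {6,8,9}:3  {7,8,9}:1
  |U|=4: {1,2,5,6}:1  {2,5,6,9}:4  {4,7,8,9}:1  {5,6,8,9}:6  {6,7,8,9}:4
  |U|=5: {1,2,5,6,9}:5  {2,5,6,8,9}:10  {3,4,7,8,9}:1  {4,6,7,8,9}:5  {5,6,7,8,9}:10
  |U|=6: {0,3,4,7,8,9}:1  {1,2,5,6,8,9}:15  {2,5,6,7,8,9}:20  {3,4,6,7,8,9}:6  {4,5,6,7,8,9}:15
  |U|=7: {0,3,4,6,7,8,9}:7  {1,2,5,6,7,8,9}:35  {2,4,5,6,7,8,9}:35  {3,4,5,6,7,8,9}:21
  |U|=8: {0,3,4,5,6,7,8,9}:28  {1,2,4,5,6,7,8,9}:70  {2,3,4,5,6,7,8,9}:56
  start at 0(k): 126
  start at 1(h): 84
sum over floor = 210

210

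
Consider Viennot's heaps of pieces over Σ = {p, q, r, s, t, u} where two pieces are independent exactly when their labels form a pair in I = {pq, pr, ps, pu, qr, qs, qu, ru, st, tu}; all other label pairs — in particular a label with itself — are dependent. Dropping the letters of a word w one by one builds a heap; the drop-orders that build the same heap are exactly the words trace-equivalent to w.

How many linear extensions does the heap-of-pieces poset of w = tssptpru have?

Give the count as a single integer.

90

drop 0:t onto floor
drop 1:s onto floor
drop 2:s onto {1:s}
drop 3:p onto {0:t}
drop 4:t onto {3:p}
drop 5:p onto {4:t}
drop 6:r onto {2:s, 4:t}
drop 7:u onto {2:s}
ground layer = {0:t, 1:s}
drop-orders for the pieces not yet dropped (sum over which currently-grounded one goes next):
  1 to go: {5} 1  {6} 1  {7} 1
  2 to go: {5,6} 2  {5,7} 2  {6,7} 2
  3 to go: {2,6,7} 2  {4,5,6} 2  {5,6,7} 6
  4 to go: {1,2,6,7} 2  {2,5,6,7} 8  {3,4,5,6} 2  {4,5,6,7} 8
  5 to go: {0,3,4,5,6} 2  {1,2,5,6,7} 10  {2,4,5,6,7} 16  {3,4,5,6,7} 10
  6 to go: {0,3,4,5,6,7} 12  {1,2,4,5,6,7} 26  {2,3,4,5,6,7} 26
  if 0:t drops first: 52 orders
  if 1:s drops first: 38 orders
heap linearizations: 90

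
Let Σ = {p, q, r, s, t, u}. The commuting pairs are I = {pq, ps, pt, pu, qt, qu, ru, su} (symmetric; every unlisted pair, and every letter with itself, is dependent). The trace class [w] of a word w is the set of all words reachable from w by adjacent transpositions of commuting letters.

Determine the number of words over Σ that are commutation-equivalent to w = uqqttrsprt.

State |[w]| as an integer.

20

piece 0:u — minimal
piece 1:q — minimal
piece 2:q rests on {1:q}
piece 3:t rests on {0:u}
piece 4:t rests on {3:t}
piece 5:r rests on {2:q, 4:t}
piece 6:s rests on {5:r}
piece 7:p rests on {5:r}
piece 8:r rests on {6:s, 7:p}
piece 9:t rests on {8:r}
minimal pieces: {0:u, 1:q}
ways to finish when only these pieces remain (= sum over removing one remaining piece with nothing left below it):
  1 left: {9}→1
  2 left: {8,9}→1
  3 left: {6,8,9}→1  {7,8,9}→1
  4 left: {6,7,8,9}→2
  5 left: {5,6,7,8,9}→2
  6 left: {2,5,6,7,8,9}→2  {4,5,6,7,8,9}→2
  7 left: {1,2,5,6,7,8,9}→2  {2,4,5,6,7,8,9}→4  {3,4,5,6,7,8,9}→2
  8 left: {0,3,4,5,6,7,8,9}→2  {1,2,4,5,6,7,8,9}→6  {2,3,4,5,6,7,8,9}→6
  placing 0:u first → 12 extensions
  placing 1:q first → 8 extensions
total linear extensions = 20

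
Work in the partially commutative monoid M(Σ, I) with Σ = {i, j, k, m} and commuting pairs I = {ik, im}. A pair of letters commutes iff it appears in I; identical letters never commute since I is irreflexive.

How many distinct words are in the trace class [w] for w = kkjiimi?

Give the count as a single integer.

4

0(k) covers ∅
1(k) covers 0:k
2(j) covers 1:k
3(i) covers 2:j
4(i) covers 3:i
5(m) covers 2:j
6(i) covers 4:i
floor of heap: 0:k
completions by unplaced set U, small U first (add the entries for U minus each lowest piece of U):
  |U|=1: {5}:1  {6}:1
  |U|=2: {4,6}:1  {5,6}:2
  |U|=3: {3,4,6}:1  {4,5,6}:3
  |U|=4: {3,4,5,6}:4
  |U|=5: {2,3,4,5,6}:4
  start at 0(k): 4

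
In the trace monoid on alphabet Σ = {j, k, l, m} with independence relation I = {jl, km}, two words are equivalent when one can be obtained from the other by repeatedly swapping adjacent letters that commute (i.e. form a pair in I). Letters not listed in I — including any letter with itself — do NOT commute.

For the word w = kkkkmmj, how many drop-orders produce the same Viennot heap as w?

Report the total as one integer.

15

drop 0:k onto floor
drop 1:k onto {0:k}
drop 2:k onto {1:k}
drop 3:k onto {2:k}
drop 4:m onto floor
drop 5:m onto {4:m}
drop 6:j onto {3:k, 5:m}
ground layer = {0:k, 4:m}
drop-orders for the pieces not yet dropped (sum over which currently-grounded one goes next):
  1 to go: {6} 1
  2 to go: {3,6} 1  {5,6} 1
  3 to go: {2,3,6} 1  {3,5,6} 2  {4,5,6} 1
  4 to go: {1,2,3,6} 1  {2,3,5,6} 3  {3,4,5,6} 3
  5 to go: {0,1,2,3,6} 1  {1,2,3,5,6} 4  {2,3,4,5,6} 6
  if 0:k drops first: 10 orders
  if 4:m drops first: 5 orders
heap linearizations: 15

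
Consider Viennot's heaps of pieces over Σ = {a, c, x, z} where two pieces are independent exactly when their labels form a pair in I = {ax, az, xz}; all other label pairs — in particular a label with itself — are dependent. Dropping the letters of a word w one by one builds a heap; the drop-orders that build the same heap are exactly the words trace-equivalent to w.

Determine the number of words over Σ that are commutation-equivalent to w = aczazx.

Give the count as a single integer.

12

piece 0:a — minimal
piece 1:c rests on {0:a}
piece 2:z rests on {1:c}
piece 3:a rests on {1:c}
piece 4:z rests on {2:z}
piece 5:x rests on {1:c}
minimal pieces: {0:a}
ways to finish when only these pieces remain (= sum over removing one remaining piece with nothing left below it):
  1 left: {3}→1  {4}→1  {5}→1
  2 left: {2,4}→1  {3,4}→2  {3,5}→2  {4,5}→2
  3 left: {2,3,4}→3  {2,4,5}→3  {3,4,5}→6
  4 left: {2,3,4,5}→12
  placing 0:a first → 12 extensions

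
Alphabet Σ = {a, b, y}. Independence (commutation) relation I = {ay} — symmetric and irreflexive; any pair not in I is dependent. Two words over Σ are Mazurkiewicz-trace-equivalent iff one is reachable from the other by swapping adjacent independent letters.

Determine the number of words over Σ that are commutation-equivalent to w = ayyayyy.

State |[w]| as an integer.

#0=a has no predecessor
#1=y has no predecessor
#2=y depends on [1:y]
#3=a depends on [0:a]
#4=y depends on [2:y]
#5=y depends on [4:y]
#6=y depends on [5:y]
sources: [0:a, 1:y]
N(rest) = Σ N(rest − s) over sources s of rest; N(one piece) = 1:
  size 1 → [3]=1  [6]=1
  size 2 → [0,3]=1  [3,6]=2  [5,6]=1
  size 3 → [0,3,6]=3  [3,5,6]=3  [4,5,6]=1
  size 4 → [0,3,5,6]=6  [2,4,5,6]=1  [3,4,5,6]=4
  size 5 → [0,3,4,5,6]=10  [1,2,4,5,6]=1  [2,3,4,5,6]=5
  first=0(a) contributes 6
  first=1(y) contributes 15
|[w]| = 21

21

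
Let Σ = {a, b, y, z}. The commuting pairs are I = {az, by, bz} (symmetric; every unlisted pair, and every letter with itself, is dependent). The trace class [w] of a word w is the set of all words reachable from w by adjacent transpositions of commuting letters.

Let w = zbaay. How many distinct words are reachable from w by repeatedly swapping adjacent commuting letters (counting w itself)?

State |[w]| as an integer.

0(z) covers ∅
1(b) covers ∅
2(a) covers 1:b
3(a) covers 2:a
4(y) covers 0:z, 3:a
floor of heap: 0:z, 1:b
completions by unplaced set U, small U first (add the entries for U minus each lowest piece of U):
  |U|=1: {4}:1
  |U|=2: {0,4}:1  {3,4}:1
  |U|=3: {0,3,4}:2  {2,3,4}:1
  start at 0(z): 1
  start at 1(b): 3
sum over floor = 4

4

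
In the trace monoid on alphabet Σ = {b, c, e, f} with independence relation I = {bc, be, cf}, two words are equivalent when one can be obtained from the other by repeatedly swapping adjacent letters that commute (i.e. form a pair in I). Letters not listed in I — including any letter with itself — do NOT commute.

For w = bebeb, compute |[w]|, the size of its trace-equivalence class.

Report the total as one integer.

0(b) covers ∅
1(e) covers ∅
2(b) covers 0:b
3(e) covers 1:e
4(b) covers 2:b
floor of heap: 0:b, 1:e
completions by unplaced set U, small U first (add the entries for U minus each lowest piece of U):
  |U|=1: {3}:1  {4}:1
  |U|=2: {1,3}:1  {2,4}:1  {3,4}:2
  |U|=3: {0,2,4}:1  {1,3,4}:3  {2,3,4}:3
  start at 0(b): 6
  start at 1(e): 4
sum over floor = 10

10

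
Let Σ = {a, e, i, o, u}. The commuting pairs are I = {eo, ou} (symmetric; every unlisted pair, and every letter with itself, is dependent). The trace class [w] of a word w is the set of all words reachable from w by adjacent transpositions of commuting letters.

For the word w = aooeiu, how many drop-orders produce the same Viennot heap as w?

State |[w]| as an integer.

drop 0:a onto floor
drop 1:o onto {0:a}
drop 2:o onto {1:o}
drop 3:e onto {0:a}
drop 4:i onto {2:o, 3:e}
drop 5:u onto {4:i}
ground layer = {0:a}
drop-orders for the pieces not yet dropped (sum over which currently-grounded one goes next):
  1 to go: {5} 1
  2 to go: {4,5} 1
  3 to go: {2,4,5} 1  {3,4,5} 1
  4 to go: {1,2,4,5} 1  {2,3,4,5} 2
  if 0:a drops first: 3 orders

3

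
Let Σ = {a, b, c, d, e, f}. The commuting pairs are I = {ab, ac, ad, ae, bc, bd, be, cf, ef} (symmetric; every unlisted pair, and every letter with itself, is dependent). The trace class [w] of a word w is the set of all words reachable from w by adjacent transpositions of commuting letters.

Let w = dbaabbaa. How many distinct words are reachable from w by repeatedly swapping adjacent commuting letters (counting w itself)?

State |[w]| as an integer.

280

0(d) covers ∅
1(b) covers ∅
2(a) covers ∅
3(a) covers 2:a
4(b) covers 1:b
5(b) covers 4:b
6(a) covers 3:a
7(a) covers 6:a
floor of heap: 0:d, 1:b, 2:a
completions by unplaced set U, small U first (add the entries for U minus each lowest piece of U):
  |U|=1: {0}:1  {5}:1  {7}:1
  |U|=2: {0,5}:2  {0,7}:2  {4,5}:1  {5,7}:2  {6,7}:1
  |U|=3: {0,4,5}:3  {0,5,7}:6  {0,6,7}:3  {1,4,5}:1  {3,6,7}:1  {4,5,7}:3  {5,6,7}:3
  |U|=4: {0,1,4,5}:4  {0,3,6,7}:4  {0,4,5,7}:12  {0,5,6,7}:12  {1,4,5,7}:4  {2,3,6,7}:1  {3,5,6,7}:4  {4,5,6,7}:6
  |U|=5: {0,1,4,5,7}:20  {0,2,3,6,7}:5  {0,3,5,6,7}:20  {0,4,5,6,7}:30  {1,4,5,6,7}:10  {2,3,5,6,7}:5  {3,4,5,6,7}:10
  |U|=6: {0,1,4,5,6,7}:60  {0,2,3,5,6,7}:30  {0,3,4,5,6,7}:60  {1,3,4,5,6,7}:20  {2,3,4,5,6,7}:15
  start at 0(d): 35
  start at 1(b): 105
  start at 2(a): 140
sum over floor = 280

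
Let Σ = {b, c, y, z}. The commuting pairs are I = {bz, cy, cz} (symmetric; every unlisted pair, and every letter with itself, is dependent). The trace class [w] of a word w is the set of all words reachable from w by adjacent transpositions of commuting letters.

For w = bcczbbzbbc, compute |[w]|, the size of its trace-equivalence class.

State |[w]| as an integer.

drop 0:b onto floor
drop 1:c onto {0:b}
drop 2:c onto {1:c}
drop 3:z onto floor
drop 4:b onto {2:c}
drop 5:b onto {4:b}
drop 6:z onto {3:z}
drop 7:b onto {5:b}
drop 8:b onto {7:b}
drop 9:c onto {8:b}
ground layer = {0:b, 3:z}
drop-orders for the pieces not yet dropped (sum over which currently-grounded one goes next):
  1 to go: {6} 1  {9} 1
  2 to go: {3,6} 1  {6,9} 2  {8,9} 1
  3 to go: {3,6,9} 3  {6,8,9} 3  {7,8,9} 1
  4 to go: {3,6,8,9} 6  {5,7,8,9} 1  {6,7,8,9} 4
  5 to go: {3,6,7,8,9} 10  {4,5,7,8,9} 1  {5,6,7,8,9} 5
  6 to go: {2,4,5,7,8,9} 1  {3,5,6,7,8,9} 15  {4,5,6,7,8,9} 6
  7 to go: {1,2,4,5,7,8,9} 1  {2,4,5,6,7,8,9} 7  {3,4,5,6,7,8,9} 21
  8 to go: {0,1,2,4,5,7,8,9} 1  {1,2,4,5,6,7,8,9} 8  {2,3,4,5,6,7,8,9} 28
  if 0:b drops first: 36 orders
  if 3:z drops first: 9 orders
heap linearizations: 45

45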